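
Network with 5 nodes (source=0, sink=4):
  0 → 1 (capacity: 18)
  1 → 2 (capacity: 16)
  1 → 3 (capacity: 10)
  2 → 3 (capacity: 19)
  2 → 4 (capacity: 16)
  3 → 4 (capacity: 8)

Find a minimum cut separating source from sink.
Min cut value = 18, edges: (0,1)

Min cut value: 18
Partition: S = [0], T = [1, 2, 3, 4]
Cut edges: (0,1)

By max-flow min-cut theorem, max flow = min cut = 18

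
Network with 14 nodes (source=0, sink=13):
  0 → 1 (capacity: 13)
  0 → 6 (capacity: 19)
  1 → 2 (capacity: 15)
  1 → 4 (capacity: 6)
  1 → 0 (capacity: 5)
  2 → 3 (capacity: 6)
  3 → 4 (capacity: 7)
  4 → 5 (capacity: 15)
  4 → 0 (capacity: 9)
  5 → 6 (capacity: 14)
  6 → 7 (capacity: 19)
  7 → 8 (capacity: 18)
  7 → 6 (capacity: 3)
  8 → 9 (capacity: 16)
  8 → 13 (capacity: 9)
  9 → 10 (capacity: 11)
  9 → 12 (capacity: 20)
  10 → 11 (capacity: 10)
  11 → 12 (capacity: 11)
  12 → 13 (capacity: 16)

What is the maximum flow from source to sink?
Maximum flow = 18

Max flow: 18

Flow assignment:
  0 → 1: 9/13
  0 → 6: 18/19
  1 → 2: 6/15
  1 → 4: 3/6
  2 → 3: 6/6
  3 → 4: 6/7
  4 → 0: 9/9
  6 → 7: 18/19
  7 → 8: 18/18
  8 → 9: 9/16
  8 → 13: 9/9
  9 → 12: 9/20
  12 → 13: 9/16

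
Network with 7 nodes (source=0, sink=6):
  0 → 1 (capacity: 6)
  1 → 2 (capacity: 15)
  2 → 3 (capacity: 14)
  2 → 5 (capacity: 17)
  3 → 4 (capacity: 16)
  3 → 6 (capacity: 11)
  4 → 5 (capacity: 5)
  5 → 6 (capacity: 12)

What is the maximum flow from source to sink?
Maximum flow = 6

Max flow: 6

Flow assignment:
  0 → 1: 6/6
  1 → 2: 6/15
  2 → 3: 6/14
  3 → 6: 6/11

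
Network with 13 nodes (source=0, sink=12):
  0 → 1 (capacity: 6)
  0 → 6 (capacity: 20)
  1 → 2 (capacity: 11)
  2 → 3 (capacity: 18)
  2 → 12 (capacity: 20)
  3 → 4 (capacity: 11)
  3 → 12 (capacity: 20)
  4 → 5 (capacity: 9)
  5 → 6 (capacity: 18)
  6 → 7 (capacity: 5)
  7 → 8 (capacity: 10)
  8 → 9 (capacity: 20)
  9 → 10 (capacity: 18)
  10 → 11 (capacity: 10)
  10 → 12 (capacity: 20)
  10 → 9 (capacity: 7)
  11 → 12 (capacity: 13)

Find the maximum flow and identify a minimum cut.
Max flow = 11, Min cut edges: (0,1), (6,7)

Maximum flow: 11
Minimum cut: (0,1), (6,7)
Partition: S = [0, 4, 5, 6], T = [1, 2, 3, 7, 8, 9, 10, 11, 12]

Max-flow min-cut theorem verified: both equal 11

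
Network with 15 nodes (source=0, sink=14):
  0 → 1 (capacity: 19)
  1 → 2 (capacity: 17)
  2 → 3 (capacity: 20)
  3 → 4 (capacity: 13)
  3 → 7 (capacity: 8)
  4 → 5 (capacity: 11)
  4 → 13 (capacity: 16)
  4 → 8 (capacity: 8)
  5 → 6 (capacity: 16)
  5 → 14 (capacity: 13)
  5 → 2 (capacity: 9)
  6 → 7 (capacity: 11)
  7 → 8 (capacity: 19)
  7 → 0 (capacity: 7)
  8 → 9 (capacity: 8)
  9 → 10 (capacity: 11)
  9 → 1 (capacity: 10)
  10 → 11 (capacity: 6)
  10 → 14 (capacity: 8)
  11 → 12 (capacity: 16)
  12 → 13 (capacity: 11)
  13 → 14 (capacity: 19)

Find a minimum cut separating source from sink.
Min cut value = 17, edges: (1,2)

Min cut value: 17
Partition: S = [0, 1], T = [2, 3, 4, 5, 6, 7, 8, 9, 10, 11, 12, 13, 14]
Cut edges: (1,2)

By max-flow min-cut theorem, max flow = min cut = 17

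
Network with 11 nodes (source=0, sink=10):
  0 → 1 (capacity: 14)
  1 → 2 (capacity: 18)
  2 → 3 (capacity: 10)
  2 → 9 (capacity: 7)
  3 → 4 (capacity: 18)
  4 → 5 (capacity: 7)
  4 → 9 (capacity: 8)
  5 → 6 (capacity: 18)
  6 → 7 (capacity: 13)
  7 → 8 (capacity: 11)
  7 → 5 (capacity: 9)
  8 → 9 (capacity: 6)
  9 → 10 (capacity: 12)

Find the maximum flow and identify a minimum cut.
Max flow = 12, Min cut edges: (9,10)

Maximum flow: 12
Minimum cut: (9,10)
Partition: S = [0, 1, 2, 3, 4, 5, 6, 7, 8, 9], T = [10]

Max-flow min-cut theorem verified: both equal 12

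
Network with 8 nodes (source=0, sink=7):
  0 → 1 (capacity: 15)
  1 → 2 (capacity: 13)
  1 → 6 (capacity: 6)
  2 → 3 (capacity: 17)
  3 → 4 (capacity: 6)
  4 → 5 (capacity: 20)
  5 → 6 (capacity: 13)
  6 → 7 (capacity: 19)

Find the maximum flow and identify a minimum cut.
Max flow = 12, Min cut edges: (1,6), (3,4)

Maximum flow: 12
Minimum cut: (1,6), (3,4)
Partition: S = [0, 1, 2, 3], T = [4, 5, 6, 7]

Max-flow min-cut theorem verified: both equal 12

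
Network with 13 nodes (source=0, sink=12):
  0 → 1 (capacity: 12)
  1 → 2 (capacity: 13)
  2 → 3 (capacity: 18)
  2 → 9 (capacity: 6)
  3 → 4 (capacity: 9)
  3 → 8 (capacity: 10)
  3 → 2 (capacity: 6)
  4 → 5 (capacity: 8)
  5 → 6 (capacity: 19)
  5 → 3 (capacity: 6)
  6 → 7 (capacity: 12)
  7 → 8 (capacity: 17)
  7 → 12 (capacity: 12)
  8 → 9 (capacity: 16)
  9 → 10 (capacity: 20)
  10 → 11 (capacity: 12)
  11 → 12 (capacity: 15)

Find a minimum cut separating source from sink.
Min cut value = 12, edges: (0,1)

Min cut value: 12
Partition: S = [0], T = [1, 2, 3, 4, 5, 6, 7, 8, 9, 10, 11, 12]
Cut edges: (0,1)

By max-flow min-cut theorem, max flow = min cut = 12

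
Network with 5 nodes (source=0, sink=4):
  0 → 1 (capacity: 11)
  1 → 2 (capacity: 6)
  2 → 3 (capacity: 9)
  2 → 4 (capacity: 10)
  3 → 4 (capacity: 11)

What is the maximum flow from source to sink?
Maximum flow = 6

Max flow: 6

Flow assignment:
  0 → 1: 6/11
  1 → 2: 6/6
  2 → 4: 6/10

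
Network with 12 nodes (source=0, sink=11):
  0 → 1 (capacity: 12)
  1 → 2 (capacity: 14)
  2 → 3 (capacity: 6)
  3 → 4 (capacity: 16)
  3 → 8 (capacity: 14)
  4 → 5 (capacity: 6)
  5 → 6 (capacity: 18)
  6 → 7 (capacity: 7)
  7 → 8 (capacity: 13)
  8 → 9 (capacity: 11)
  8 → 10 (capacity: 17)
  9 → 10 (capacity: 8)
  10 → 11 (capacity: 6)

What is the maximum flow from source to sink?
Maximum flow = 6

Max flow: 6

Flow assignment:
  0 → 1: 6/12
  1 → 2: 6/14
  2 → 3: 6/6
  3 → 8: 6/14
  8 → 10: 6/17
  10 → 11: 6/6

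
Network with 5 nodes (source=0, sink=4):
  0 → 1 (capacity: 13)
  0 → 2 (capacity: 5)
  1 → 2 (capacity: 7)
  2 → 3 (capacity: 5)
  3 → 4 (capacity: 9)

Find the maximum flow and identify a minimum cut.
Max flow = 5, Min cut edges: (2,3)

Maximum flow: 5
Minimum cut: (2,3)
Partition: S = [0, 1, 2], T = [3, 4]

Max-flow min-cut theorem verified: both equal 5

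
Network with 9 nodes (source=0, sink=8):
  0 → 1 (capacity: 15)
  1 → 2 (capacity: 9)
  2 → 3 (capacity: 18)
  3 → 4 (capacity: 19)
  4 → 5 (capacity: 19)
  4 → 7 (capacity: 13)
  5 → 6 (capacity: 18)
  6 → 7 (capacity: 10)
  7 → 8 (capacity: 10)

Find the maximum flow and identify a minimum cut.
Max flow = 9, Min cut edges: (1,2)

Maximum flow: 9
Minimum cut: (1,2)
Partition: S = [0, 1], T = [2, 3, 4, 5, 6, 7, 8]

Max-flow min-cut theorem verified: both equal 9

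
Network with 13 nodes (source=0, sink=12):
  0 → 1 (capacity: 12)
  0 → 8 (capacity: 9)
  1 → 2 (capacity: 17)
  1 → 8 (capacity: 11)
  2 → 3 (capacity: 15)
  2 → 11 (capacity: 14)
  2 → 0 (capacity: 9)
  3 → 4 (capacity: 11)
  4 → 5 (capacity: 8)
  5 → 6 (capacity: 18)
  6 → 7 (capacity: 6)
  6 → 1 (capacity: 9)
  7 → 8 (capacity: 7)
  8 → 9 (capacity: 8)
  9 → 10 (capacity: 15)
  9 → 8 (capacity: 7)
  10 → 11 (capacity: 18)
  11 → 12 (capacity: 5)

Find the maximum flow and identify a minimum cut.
Max flow = 5, Min cut edges: (11,12)

Maximum flow: 5
Minimum cut: (11,12)
Partition: S = [0, 1, 2, 3, 4, 5, 6, 7, 8, 9, 10, 11], T = [12]

Max-flow min-cut theorem verified: both equal 5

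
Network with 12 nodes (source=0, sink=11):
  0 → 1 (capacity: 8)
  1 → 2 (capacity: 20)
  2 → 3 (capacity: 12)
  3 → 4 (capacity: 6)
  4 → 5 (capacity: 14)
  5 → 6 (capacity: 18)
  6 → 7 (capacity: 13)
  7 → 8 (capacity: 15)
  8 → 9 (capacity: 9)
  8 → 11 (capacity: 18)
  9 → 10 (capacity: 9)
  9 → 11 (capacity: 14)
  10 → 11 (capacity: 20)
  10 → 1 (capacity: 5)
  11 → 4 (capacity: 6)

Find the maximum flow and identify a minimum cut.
Max flow = 6, Min cut edges: (3,4)

Maximum flow: 6
Minimum cut: (3,4)
Partition: S = [0, 1, 2, 3], T = [4, 5, 6, 7, 8, 9, 10, 11]

Max-flow min-cut theorem verified: both equal 6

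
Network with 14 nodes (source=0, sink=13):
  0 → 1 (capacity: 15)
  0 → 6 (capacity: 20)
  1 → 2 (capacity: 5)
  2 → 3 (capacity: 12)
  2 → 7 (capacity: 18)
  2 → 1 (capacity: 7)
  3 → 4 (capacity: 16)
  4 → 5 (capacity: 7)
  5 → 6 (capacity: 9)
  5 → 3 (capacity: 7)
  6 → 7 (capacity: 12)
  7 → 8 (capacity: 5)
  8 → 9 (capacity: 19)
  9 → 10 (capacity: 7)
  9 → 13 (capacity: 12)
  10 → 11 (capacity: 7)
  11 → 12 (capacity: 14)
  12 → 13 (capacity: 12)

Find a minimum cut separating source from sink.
Min cut value = 5, edges: (7,8)

Min cut value: 5
Partition: S = [0, 1, 2, 3, 4, 5, 6, 7], T = [8, 9, 10, 11, 12, 13]
Cut edges: (7,8)

By max-flow min-cut theorem, max flow = min cut = 5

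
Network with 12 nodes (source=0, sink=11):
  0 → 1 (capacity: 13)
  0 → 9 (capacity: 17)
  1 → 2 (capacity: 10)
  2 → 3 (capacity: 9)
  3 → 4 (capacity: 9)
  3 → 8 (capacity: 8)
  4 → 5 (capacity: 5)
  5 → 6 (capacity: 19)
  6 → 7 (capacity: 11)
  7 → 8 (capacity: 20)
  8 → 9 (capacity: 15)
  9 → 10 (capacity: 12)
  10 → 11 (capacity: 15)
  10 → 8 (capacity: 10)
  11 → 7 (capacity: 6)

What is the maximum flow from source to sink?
Maximum flow = 12

Max flow: 12

Flow assignment:
  0 → 1: 9/13
  0 → 9: 3/17
  1 → 2: 9/10
  2 → 3: 9/9
  3 → 4: 1/9
  3 → 8: 8/8
  4 → 5: 1/5
  5 → 6: 1/19
  6 → 7: 1/11
  7 → 8: 1/20
  8 → 9: 9/15
  9 → 10: 12/12
  10 → 11: 12/15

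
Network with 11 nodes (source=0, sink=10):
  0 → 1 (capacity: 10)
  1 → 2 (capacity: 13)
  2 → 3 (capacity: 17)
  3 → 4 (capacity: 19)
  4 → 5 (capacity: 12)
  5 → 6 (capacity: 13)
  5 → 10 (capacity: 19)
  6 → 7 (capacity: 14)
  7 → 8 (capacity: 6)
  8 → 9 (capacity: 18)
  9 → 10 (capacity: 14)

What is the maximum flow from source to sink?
Maximum flow = 10

Max flow: 10

Flow assignment:
  0 → 1: 10/10
  1 → 2: 10/13
  2 → 3: 10/17
  3 → 4: 10/19
  4 → 5: 10/12
  5 → 10: 10/19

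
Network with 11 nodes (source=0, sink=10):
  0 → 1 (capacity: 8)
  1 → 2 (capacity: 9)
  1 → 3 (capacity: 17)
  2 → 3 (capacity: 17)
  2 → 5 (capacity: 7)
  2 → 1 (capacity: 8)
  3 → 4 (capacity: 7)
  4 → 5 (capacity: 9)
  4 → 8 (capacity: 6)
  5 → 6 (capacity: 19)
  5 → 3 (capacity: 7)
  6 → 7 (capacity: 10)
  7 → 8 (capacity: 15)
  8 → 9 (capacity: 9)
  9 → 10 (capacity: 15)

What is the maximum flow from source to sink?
Maximum flow = 8

Max flow: 8

Flow assignment:
  0 → 1: 8/8
  1 → 2: 1/9
  1 → 3: 7/17
  2 → 5: 1/7
  3 → 4: 7/7
  4 → 5: 1/9
  4 → 8: 6/6
  5 → 6: 2/19
  6 → 7: 2/10
  7 → 8: 2/15
  8 → 9: 8/9
  9 → 10: 8/15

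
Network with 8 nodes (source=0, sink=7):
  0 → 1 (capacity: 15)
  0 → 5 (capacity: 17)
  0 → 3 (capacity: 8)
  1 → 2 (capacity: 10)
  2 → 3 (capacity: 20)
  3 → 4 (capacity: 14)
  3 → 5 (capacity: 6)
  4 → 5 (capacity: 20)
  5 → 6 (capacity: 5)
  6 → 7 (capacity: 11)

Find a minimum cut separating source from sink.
Min cut value = 5, edges: (5,6)

Min cut value: 5
Partition: S = [0, 1, 2, 3, 4, 5], T = [6, 7]
Cut edges: (5,6)

By max-flow min-cut theorem, max flow = min cut = 5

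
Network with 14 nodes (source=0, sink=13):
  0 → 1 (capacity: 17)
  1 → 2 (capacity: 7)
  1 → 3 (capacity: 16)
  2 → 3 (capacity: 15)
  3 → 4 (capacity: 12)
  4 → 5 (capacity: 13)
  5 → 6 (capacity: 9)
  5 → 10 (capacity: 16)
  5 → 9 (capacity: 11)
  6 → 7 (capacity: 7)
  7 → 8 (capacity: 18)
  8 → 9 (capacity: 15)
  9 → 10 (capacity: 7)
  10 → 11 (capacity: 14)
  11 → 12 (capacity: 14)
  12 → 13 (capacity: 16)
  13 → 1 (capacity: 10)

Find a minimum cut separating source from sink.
Min cut value = 12, edges: (3,4)

Min cut value: 12
Partition: S = [0, 1, 2, 3], T = [4, 5, 6, 7, 8, 9, 10, 11, 12, 13]
Cut edges: (3,4)

By max-flow min-cut theorem, max flow = min cut = 12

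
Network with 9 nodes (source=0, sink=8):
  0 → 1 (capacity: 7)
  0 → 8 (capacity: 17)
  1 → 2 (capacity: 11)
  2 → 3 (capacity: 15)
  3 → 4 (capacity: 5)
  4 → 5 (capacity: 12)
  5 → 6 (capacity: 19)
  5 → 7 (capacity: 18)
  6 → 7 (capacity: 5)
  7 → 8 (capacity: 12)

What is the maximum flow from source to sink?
Maximum flow = 22

Max flow: 22

Flow assignment:
  0 → 1: 5/7
  0 → 8: 17/17
  1 → 2: 5/11
  2 → 3: 5/15
  3 → 4: 5/5
  4 → 5: 5/12
  5 → 7: 5/18
  7 → 8: 5/12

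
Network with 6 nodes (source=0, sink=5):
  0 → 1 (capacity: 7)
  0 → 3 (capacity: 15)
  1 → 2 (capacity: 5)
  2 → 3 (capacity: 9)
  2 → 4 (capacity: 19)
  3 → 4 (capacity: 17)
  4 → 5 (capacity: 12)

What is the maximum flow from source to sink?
Maximum flow = 12

Max flow: 12

Flow assignment:
  0 → 3: 12/15
  3 → 4: 12/17
  4 → 5: 12/12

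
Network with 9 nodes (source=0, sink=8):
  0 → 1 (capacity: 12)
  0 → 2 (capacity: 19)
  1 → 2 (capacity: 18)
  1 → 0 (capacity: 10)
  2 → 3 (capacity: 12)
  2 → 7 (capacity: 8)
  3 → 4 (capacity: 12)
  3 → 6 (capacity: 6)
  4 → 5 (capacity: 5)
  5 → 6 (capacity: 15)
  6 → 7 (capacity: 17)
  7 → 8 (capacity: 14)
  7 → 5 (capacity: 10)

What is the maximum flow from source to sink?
Maximum flow = 14

Max flow: 14

Flow assignment:
  0 → 1: 12/12
  0 → 2: 2/19
  1 → 2: 12/18
  2 → 3: 11/12
  2 → 7: 3/8
  3 → 4: 5/12
  3 → 6: 6/6
  4 → 5: 5/5
  5 → 6: 5/15
  6 → 7: 11/17
  7 → 8: 14/14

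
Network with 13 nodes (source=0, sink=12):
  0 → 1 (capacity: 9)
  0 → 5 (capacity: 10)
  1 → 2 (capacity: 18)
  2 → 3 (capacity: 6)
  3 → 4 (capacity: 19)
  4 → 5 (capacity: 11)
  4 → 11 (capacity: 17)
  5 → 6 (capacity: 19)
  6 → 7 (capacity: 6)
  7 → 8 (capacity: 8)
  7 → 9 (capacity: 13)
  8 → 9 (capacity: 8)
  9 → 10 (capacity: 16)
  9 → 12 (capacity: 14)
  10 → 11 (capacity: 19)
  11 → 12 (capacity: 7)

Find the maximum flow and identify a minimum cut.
Max flow = 12, Min cut edges: (2,3), (6,7)

Maximum flow: 12
Minimum cut: (2,3), (6,7)
Partition: S = [0, 1, 2, 5, 6], T = [3, 4, 7, 8, 9, 10, 11, 12]

Max-flow min-cut theorem verified: both equal 12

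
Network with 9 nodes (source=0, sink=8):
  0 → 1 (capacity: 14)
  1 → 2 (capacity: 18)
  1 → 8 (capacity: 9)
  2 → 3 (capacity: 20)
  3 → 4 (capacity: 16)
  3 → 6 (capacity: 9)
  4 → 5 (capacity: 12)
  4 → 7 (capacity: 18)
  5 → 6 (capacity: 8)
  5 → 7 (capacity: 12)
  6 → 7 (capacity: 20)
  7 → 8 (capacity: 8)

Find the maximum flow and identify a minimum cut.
Max flow = 14, Min cut edges: (0,1)

Maximum flow: 14
Minimum cut: (0,1)
Partition: S = [0], T = [1, 2, 3, 4, 5, 6, 7, 8]

Max-flow min-cut theorem verified: both equal 14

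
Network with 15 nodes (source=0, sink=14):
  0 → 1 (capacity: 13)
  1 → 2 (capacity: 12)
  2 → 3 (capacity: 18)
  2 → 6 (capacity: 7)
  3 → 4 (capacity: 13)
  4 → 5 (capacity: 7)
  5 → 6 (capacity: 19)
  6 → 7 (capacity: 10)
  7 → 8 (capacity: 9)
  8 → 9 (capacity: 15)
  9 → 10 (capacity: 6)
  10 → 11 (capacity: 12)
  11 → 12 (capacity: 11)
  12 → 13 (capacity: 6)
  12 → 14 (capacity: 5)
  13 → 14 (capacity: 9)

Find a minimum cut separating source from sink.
Min cut value = 6, edges: (9,10)

Min cut value: 6
Partition: S = [0, 1, 2, 3, 4, 5, 6, 7, 8, 9], T = [10, 11, 12, 13, 14]
Cut edges: (9,10)

By max-flow min-cut theorem, max flow = min cut = 6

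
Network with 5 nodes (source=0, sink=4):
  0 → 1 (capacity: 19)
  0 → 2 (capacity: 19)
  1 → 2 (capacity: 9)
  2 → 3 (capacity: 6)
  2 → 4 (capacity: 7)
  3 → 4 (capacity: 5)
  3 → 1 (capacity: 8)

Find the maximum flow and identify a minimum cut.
Max flow = 12, Min cut edges: (2,4), (3,4)

Maximum flow: 12
Minimum cut: (2,4), (3,4)
Partition: S = [0, 1, 2, 3], T = [4]

Max-flow min-cut theorem verified: both equal 12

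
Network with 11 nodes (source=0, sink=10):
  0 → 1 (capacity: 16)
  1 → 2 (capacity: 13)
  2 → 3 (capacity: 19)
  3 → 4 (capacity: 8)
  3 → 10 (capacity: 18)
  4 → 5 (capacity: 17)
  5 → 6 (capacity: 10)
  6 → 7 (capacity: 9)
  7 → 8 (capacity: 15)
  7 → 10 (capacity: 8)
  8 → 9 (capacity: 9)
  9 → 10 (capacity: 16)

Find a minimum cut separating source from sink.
Min cut value = 13, edges: (1,2)

Min cut value: 13
Partition: S = [0, 1], T = [2, 3, 4, 5, 6, 7, 8, 9, 10]
Cut edges: (1,2)

By max-flow min-cut theorem, max flow = min cut = 13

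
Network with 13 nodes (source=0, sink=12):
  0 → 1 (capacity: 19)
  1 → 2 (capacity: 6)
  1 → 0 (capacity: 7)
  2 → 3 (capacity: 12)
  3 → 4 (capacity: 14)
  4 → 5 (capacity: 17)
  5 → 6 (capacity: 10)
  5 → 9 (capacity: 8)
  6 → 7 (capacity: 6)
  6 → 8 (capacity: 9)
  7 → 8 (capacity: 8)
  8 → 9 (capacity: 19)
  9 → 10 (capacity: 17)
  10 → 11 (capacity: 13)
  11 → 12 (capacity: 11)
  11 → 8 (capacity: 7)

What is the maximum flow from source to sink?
Maximum flow = 6

Max flow: 6

Flow assignment:
  0 → 1: 6/19
  1 → 2: 6/6
  2 → 3: 6/12
  3 → 4: 6/14
  4 → 5: 6/17
  5 → 9: 6/8
  9 → 10: 6/17
  10 → 11: 6/13
  11 → 12: 6/11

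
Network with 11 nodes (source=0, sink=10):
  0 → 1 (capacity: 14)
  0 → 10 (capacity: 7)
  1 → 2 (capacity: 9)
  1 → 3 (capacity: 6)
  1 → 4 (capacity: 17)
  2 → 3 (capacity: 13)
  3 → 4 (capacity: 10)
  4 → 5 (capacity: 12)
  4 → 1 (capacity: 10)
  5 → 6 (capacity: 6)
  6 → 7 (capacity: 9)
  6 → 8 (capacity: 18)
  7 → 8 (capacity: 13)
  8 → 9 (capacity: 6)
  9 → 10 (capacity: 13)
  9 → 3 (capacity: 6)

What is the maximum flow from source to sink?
Maximum flow = 13

Max flow: 13

Flow assignment:
  0 → 1: 6/14
  0 → 10: 7/7
  1 → 4: 6/17
  4 → 5: 6/12
  5 → 6: 6/6
  6 → 8: 6/18
  8 → 9: 6/6
  9 → 10: 6/13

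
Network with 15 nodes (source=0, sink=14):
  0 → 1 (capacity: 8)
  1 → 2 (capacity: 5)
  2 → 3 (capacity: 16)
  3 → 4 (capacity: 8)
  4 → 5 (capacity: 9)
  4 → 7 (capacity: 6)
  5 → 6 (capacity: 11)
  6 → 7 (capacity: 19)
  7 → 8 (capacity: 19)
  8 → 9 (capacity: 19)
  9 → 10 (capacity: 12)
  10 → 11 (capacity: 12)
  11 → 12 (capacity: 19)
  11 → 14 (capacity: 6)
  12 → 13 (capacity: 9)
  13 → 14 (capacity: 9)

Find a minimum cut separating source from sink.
Min cut value = 5, edges: (1,2)

Min cut value: 5
Partition: S = [0, 1], T = [2, 3, 4, 5, 6, 7, 8, 9, 10, 11, 12, 13, 14]
Cut edges: (1,2)

By max-flow min-cut theorem, max flow = min cut = 5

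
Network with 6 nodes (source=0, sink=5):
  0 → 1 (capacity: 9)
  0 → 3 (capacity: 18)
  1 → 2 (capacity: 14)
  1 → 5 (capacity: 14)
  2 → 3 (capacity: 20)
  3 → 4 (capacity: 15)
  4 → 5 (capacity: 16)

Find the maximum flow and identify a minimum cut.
Max flow = 24, Min cut edges: (0,1), (3,4)

Maximum flow: 24
Minimum cut: (0,1), (3,4)
Partition: S = [0, 2, 3], T = [1, 4, 5]

Max-flow min-cut theorem verified: both equal 24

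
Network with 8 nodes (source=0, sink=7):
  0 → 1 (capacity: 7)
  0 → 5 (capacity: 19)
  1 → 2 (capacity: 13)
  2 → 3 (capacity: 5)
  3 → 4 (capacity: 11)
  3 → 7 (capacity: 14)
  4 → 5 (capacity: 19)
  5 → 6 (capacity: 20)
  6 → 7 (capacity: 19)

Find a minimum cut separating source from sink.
Min cut value = 24, edges: (2,3), (6,7)

Min cut value: 24
Partition: S = [0, 1, 2, 4, 5, 6], T = [3, 7]
Cut edges: (2,3), (6,7)

By max-flow min-cut theorem, max flow = min cut = 24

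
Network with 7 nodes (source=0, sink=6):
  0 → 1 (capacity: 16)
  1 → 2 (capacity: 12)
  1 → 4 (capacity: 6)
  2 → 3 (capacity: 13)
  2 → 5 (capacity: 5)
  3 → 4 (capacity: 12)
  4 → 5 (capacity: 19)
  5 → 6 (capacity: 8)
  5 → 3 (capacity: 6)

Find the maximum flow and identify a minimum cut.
Max flow = 8, Min cut edges: (5,6)

Maximum flow: 8
Minimum cut: (5,6)
Partition: S = [0, 1, 2, 3, 4, 5], T = [6]

Max-flow min-cut theorem verified: both equal 8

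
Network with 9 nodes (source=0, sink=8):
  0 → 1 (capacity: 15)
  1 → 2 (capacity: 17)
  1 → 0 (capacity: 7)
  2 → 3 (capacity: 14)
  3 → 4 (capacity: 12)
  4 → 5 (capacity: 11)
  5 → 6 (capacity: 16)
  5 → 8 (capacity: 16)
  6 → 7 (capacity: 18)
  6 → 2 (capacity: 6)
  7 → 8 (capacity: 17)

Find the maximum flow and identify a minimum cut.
Max flow = 11, Min cut edges: (4,5)

Maximum flow: 11
Minimum cut: (4,5)
Partition: S = [0, 1, 2, 3, 4], T = [5, 6, 7, 8]

Max-flow min-cut theorem verified: both equal 11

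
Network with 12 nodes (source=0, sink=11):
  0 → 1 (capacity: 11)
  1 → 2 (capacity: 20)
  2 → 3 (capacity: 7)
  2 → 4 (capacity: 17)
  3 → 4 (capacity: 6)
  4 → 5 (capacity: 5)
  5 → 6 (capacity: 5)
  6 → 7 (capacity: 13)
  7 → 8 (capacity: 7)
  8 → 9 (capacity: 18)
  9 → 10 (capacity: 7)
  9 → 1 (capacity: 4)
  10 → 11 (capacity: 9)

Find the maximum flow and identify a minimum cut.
Max flow = 5, Min cut edges: (5,6)

Maximum flow: 5
Minimum cut: (5,6)
Partition: S = [0, 1, 2, 3, 4, 5], T = [6, 7, 8, 9, 10, 11]

Max-flow min-cut theorem verified: both equal 5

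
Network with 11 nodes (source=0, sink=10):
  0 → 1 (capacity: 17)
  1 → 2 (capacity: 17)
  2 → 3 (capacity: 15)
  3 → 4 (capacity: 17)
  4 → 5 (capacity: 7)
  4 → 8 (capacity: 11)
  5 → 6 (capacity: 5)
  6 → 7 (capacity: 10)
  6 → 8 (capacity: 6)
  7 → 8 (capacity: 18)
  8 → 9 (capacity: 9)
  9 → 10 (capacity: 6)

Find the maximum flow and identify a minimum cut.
Max flow = 6, Min cut edges: (9,10)

Maximum flow: 6
Minimum cut: (9,10)
Partition: S = [0, 1, 2, 3, 4, 5, 6, 7, 8, 9], T = [10]

Max-flow min-cut theorem verified: both equal 6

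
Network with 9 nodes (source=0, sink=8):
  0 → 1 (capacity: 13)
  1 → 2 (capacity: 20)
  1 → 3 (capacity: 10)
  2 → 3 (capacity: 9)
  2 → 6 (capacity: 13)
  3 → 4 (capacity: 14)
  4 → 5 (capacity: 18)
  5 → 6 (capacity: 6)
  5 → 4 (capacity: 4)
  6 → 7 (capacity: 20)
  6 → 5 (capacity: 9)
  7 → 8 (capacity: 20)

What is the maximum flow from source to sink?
Maximum flow = 13

Max flow: 13

Flow assignment:
  0 → 1: 13/13
  1 → 2: 13/20
  2 → 6: 13/13
  6 → 7: 13/20
  7 → 8: 13/20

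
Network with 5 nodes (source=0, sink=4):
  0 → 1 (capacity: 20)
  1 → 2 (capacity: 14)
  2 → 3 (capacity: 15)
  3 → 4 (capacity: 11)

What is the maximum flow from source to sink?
Maximum flow = 11

Max flow: 11

Flow assignment:
  0 → 1: 11/20
  1 → 2: 11/14
  2 → 3: 11/15
  3 → 4: 11/11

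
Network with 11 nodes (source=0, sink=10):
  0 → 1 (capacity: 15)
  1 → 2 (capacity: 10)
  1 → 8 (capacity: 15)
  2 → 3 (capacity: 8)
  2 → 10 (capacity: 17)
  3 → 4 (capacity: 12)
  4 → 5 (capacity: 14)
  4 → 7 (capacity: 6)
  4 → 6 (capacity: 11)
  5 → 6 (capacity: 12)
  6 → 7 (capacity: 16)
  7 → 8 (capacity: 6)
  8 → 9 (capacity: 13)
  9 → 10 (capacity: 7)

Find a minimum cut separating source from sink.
Min cut value = 15, edges: (0,1)

Min cut value: 15
Partition: S = [0], T = [1, 2, 3, 4, 5, 6, 7, 8, 9, 10]
Cut edges: (0,1)

By max-flow min-cut theorem, max flow = min cut = 15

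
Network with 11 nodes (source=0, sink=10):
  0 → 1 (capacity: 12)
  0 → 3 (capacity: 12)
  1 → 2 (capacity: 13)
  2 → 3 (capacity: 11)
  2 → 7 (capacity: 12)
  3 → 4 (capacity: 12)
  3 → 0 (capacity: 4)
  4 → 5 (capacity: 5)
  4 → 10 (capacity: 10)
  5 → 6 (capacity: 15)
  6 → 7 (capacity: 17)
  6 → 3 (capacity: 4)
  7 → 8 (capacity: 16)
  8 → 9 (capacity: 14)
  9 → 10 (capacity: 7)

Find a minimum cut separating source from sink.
Min cut value = 17, edges: (4,10), (9,10)

Min cut value: 17
Partition: S = [0, 1, 2, 3, 4, 5, 6, 7, 8, 9], T = [10]
Cut edges: (4,10), (9,10)

By max-flow min-cut theorem, max flow = min cut = 17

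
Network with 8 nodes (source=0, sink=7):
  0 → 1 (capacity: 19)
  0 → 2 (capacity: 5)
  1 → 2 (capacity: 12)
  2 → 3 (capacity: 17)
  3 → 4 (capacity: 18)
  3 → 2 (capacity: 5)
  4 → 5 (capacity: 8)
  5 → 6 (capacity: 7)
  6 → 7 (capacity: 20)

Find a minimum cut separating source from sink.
Min cut value = 7, edges: (5,6)

Min cut value: 7
Partition: S = [0, 1, 2, 3, 4, 5], T = [6, 7]
Cut edges: (5,6)

By max-flow min-cut theorem, max flow = min cut = 7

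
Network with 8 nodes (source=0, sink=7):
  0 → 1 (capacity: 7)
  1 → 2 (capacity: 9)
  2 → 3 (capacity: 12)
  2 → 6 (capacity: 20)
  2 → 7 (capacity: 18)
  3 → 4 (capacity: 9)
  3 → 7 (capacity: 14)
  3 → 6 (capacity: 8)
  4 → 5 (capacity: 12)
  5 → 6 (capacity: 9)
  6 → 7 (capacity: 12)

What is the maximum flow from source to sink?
Maximum flow = 7

Max flow: 7

Flow assignment:
  0 → 1: 7/7
  1 → 2: 7/9
  2 → 7: 7/18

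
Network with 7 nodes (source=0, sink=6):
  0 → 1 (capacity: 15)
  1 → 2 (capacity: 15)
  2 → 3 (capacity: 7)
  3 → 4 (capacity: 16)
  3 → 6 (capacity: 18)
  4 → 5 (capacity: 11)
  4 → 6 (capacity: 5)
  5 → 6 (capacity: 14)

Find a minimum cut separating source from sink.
Min cut value = 7, edges: (2,3)

Min cut value: 7
Partition: S = [0, 1, 2], T = [3, 4, 5, 6]
Cut edges: (2,3)

By max-flow min-cut theorem, max flow = min cut = 7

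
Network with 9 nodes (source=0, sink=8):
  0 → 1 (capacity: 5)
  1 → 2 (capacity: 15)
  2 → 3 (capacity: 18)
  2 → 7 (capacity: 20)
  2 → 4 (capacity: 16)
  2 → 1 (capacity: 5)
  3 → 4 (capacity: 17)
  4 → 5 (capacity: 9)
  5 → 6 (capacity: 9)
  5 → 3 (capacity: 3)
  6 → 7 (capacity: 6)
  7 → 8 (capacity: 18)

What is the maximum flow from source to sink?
Maximum flow = 5

Max flow: 5

Flow assignment:
  0 → 1: 5/5
  1 → 2: 5/15
  2 → 7: 5/20
  7 → 8: 5/18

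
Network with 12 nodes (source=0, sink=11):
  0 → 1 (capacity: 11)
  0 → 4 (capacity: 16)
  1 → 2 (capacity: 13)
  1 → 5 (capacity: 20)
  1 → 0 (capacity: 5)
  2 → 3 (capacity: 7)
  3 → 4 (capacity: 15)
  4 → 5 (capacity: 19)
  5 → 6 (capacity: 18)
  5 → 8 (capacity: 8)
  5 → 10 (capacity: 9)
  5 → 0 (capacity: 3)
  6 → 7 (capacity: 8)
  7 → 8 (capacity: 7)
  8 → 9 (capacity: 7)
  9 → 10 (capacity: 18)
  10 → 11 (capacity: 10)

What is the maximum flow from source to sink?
Maximum flow = 10

Max flow: 10

Flow assignment:
  0 → 4: 13/16
  4 → 5: 13/19
  5 → 6: 7/18
  5 → 10: 3/9
  5 → 0: 3/3
  6 → 7: 7/8
  7 → 8: 7/7
  8 → 9: 7/7
  9 → 10: 7/18
  10 → 11: 10/10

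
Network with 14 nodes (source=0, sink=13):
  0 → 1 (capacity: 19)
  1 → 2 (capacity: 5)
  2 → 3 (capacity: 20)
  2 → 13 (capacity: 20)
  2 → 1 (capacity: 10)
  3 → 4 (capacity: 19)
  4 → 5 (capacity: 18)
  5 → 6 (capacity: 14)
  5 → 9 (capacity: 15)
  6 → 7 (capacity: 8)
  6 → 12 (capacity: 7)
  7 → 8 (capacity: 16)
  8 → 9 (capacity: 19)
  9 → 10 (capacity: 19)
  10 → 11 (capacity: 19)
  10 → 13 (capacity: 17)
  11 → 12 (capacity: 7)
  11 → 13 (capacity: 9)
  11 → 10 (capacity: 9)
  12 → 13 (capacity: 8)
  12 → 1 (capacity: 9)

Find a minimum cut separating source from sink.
Min cut value = 5, edges: (1,2)

Min cut value: 5
Partition: S = [0, 1], T = [2, 3, 4, 5, 6, 7, 8, 9, 10, 11, 12, 13]
Cut edges: (1,2)

By max-flow min-cut theorem, max flow = min cut = 5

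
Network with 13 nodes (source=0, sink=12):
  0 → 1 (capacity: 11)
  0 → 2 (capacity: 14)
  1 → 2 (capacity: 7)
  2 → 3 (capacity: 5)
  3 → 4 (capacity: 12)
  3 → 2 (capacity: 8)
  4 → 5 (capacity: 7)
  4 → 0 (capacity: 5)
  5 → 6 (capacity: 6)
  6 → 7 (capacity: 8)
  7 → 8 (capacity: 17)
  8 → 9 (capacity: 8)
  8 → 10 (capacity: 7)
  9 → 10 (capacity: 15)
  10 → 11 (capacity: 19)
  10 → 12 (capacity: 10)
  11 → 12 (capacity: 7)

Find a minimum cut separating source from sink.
Min cut value = 5, edges: (2,3)

Min cut value: 5
Partition: S = [0, 1, 2], T = [3, 4, 5, 6, 7, 8, 9, 10, 11, 12]
Cut edges: (2,3)

By max-flow min-cut theorem, max flow = min cut = 5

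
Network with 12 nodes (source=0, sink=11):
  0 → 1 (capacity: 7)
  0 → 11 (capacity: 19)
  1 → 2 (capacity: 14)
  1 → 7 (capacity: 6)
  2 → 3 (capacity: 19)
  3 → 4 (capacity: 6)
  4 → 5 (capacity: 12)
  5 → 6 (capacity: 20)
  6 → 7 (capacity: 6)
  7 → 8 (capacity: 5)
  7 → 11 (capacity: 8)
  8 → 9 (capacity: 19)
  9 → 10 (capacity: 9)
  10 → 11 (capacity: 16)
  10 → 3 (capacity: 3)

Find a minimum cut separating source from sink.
Min cut value = 26, edges: (0,1), (0,11)

Min cut value: 26
Partition: S = [0], T = [1, 2, 3, 4, 5, 6, 7, 8, 9, 10, 11]
Cut edges: (0,1), (0,11)

By max-flow min-cut theorem, max flow = min cut = 26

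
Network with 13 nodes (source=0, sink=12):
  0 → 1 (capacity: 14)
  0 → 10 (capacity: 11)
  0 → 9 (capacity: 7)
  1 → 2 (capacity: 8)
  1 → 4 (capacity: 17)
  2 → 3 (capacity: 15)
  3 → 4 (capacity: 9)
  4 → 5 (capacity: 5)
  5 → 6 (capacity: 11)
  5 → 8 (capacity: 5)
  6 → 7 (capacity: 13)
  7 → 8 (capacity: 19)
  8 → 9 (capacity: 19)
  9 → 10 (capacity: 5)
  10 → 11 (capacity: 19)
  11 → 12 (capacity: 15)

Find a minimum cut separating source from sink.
Min cut value = 15, edges: (11,12)

Min cut value: 15
Partition: S = [0, 1, 2, 3, 4, 5, 6, 7, 8, 9, 10, 11], T = [12]
Cut edges: (11,12)

By max-flow min-cut theorem, max flow = min cut = 15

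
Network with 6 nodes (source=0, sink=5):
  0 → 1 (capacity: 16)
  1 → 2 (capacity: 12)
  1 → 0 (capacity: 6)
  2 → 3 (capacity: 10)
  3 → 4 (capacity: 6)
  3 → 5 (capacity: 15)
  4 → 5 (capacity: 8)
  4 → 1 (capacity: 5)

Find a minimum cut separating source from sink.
Min cut value = 10, edges: (2,3)

Min cut value: 10
Partition: S = [0, 1, 2], T = [3, 4, 5]
Cut edges: (2,3)

By max-flow min-cut theorem, max flow = min cut = 10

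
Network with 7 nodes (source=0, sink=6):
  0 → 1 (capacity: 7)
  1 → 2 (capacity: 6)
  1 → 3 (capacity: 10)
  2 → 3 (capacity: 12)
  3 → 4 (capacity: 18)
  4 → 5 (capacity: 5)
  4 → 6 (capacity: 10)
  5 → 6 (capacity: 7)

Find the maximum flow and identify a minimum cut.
Max flow = 7, Min cut edges: (0,1)

Maximum flow: 7
Minimum cut: (0,1)
Partition: S = [0], T = [1, 2, 3, 4, 5, 6]

Max-flow min-cut theorem verified: both equal 7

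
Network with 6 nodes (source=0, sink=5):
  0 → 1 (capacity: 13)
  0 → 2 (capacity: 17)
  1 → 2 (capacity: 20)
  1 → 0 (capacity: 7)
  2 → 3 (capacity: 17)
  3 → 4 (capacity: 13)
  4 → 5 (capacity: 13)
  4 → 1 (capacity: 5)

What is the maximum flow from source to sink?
Maximum flow = 13

Max flow: 13

Flow assignment:
  0 → 1: 13/13
  1 → 2: 13/20
  2 → 3: 13/17
  3 → 4: 13/13
  4 → 5: 13/13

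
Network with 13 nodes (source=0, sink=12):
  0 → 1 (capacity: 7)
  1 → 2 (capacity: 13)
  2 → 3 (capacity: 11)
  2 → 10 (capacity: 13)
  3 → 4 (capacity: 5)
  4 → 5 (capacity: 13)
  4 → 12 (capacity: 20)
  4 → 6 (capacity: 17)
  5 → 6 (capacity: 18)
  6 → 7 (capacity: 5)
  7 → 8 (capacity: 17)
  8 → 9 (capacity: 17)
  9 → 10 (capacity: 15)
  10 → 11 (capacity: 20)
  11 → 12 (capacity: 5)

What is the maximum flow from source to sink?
Maximum flow = 7

Max flow: 7

Flow assignment:
  0 → 1: 7/7
  1 → 2: 7/13
  2 → 3: 5/11
  2 → 10: 2/13
  3 → 4: 5/5
  4 → 12: 5/20
  10 → 11: 2/20
  11 → 12: 2/5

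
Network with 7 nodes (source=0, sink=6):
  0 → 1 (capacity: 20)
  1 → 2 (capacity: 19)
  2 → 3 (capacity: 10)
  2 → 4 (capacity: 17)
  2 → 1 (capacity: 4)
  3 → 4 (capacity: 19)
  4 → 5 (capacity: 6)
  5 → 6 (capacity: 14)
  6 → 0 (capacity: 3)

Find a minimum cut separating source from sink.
Min cut value = 6, edges: (4,5)

Min cut value: 6
Partition: S = [0, 1, 2, 3, 4], T = [5, 6]
Cut edges: (4,5)

By max-flow min-cut theorem, max flow = min cut = 6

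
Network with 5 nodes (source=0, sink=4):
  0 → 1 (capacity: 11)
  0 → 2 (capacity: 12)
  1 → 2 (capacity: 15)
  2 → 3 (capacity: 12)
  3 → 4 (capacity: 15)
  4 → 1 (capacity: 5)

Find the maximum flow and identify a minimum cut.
Max flow = 12, Min cut edges: (2,3)

Maximum flow: 12
Minimum cut: (2,3)
Partition: S = [0, 1, 2], T = [3, 4]

Max-flow min-cut theorem verified: both equal 12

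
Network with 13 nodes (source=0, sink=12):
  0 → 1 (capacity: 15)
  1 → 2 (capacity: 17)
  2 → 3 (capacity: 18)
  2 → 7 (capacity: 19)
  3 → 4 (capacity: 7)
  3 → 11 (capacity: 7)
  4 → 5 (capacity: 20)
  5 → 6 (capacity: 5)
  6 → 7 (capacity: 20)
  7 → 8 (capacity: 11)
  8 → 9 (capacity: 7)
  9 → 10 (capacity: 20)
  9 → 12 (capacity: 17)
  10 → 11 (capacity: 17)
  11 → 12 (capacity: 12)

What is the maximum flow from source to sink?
Maximum flow = 14

Max flow: 14

Flow assignment:
  0 → 1: 14/15
  1 → 2: 14/17
  2 → 3: 7/18
  2 → 7: 7/19
  3 → 11: 7/7
  7 → 8: 7/11
  8 → 9: 7/7
  9 → 12: 7/17
  11 → 12: 7/12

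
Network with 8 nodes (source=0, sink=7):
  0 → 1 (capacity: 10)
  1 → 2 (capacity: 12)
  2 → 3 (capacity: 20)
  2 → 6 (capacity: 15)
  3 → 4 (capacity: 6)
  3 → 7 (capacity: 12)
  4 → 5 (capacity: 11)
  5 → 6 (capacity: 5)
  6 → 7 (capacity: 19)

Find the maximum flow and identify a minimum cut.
Max flow = 10, Min cut edges: (0,1)

Maximum flow: 10
Minimum cut: (0,1)
Partition: S = [0], T = [1, 2, 3, 4, 5, 6, 7]

Max-flow min-cut theorem verified: both equal 10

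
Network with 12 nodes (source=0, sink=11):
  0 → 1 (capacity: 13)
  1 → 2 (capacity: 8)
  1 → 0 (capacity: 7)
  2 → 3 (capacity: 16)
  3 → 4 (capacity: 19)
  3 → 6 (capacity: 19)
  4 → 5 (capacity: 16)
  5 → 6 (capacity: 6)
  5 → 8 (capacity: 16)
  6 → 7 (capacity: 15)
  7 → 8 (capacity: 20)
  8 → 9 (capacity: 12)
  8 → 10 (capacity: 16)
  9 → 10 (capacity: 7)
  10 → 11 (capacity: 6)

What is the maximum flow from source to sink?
Maximum flow = 6

Max flow: 6

Flow assignment:
  0 → 1: 6/13
  1 → 2: 6/8
  2 → 3: 6/16
  3 → 4: 6/19
  4 → 5: 6/16
  5 → 8: 6/16
  8 → 10: 6/16
  10 → 11: 6/6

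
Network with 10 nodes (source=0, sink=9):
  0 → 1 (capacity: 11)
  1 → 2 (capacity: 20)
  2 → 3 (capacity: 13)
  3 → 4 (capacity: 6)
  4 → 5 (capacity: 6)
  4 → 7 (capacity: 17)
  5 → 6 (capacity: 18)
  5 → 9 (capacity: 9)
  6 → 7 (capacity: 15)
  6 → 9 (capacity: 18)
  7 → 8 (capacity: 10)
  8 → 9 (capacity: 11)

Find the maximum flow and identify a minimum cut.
Max flow = 6, Min cut edges: (3,4)

Maximum flow: 6
Minimum cut: (3,4)
Partition: S = [0, 1, 2, 3], T = [4, 5, 6, 7, 8, 9]

Max-flow min-cut theorem verified: both equal 6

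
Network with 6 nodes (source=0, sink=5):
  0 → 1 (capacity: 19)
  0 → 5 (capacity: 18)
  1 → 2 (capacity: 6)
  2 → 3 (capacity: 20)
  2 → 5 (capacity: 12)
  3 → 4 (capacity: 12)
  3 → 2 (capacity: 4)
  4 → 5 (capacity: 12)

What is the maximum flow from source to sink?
Maximum flow = 24

Max flow: 24

Flow assignment:
  0 → 1: 6/19
  0 → 5: 18/18
  1 → 2: 6/6
  2 → 5: 6/12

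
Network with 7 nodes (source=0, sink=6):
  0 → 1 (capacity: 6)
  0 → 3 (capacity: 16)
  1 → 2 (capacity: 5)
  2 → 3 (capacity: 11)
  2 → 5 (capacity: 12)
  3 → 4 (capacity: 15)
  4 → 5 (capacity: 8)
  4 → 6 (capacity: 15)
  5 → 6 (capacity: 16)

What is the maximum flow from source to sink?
Maximum flow = 20

Max flow: 20

Flow assignment:
  0 → 1: 5/6
  0 → 3: 15/16
  1 → 2: 5/5
  2 → 5: 5/12
  3 → 4: 15/15
  4 → 6: 15/15
  5 → 6: 5/16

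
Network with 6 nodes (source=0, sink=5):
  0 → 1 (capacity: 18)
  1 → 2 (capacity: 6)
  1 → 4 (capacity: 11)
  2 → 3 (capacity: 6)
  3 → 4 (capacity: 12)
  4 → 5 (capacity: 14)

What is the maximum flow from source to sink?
Maximum flow = 14

Max flow: 14

Flow assignment:
  0 → 1: 14/18
  1 → 2: 6/6
  1 → 4: 8/11
  2 → 3: 6/6
  3 → 4: 6/12
  4 → 5: 14/14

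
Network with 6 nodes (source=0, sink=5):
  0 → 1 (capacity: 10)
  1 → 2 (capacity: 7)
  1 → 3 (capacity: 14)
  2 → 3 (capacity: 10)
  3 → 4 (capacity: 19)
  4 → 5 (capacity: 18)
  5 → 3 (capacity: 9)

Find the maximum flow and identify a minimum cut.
Max flow = 10, Min cut edges: (0,1)

Maximum flow: 10
Minimum cut: (0,1)
Partition: S = [0], T = [1, 2, 3, 4, 5]

Max-flow min-cut theorem verified: both equal 10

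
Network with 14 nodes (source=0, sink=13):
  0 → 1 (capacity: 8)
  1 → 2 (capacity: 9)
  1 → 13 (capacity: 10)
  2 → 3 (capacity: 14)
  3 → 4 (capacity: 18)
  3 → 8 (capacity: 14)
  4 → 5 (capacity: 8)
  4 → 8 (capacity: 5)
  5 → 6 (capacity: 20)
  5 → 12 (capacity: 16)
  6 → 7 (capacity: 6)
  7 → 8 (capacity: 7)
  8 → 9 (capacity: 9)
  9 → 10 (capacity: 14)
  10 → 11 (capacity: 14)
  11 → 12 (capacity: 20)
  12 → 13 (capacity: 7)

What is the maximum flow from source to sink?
Maximum flow = 8

Max flow: 8

Flow assignment:
  0 → 1: 8/8
  1 → 13: 8/10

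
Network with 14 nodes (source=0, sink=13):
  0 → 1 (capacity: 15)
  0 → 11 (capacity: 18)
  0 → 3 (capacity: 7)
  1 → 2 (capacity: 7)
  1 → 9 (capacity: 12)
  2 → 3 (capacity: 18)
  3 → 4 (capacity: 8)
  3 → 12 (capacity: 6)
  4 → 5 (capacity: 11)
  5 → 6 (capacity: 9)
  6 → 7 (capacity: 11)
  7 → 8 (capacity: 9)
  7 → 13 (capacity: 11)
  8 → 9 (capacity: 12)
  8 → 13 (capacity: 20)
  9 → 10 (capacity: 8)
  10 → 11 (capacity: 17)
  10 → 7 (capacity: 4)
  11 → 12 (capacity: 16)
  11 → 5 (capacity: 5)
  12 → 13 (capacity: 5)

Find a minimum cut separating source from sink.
Min cut value = 18, edges: (5,6), (10,7), (12,13)

Min cut value: 18
Partition: S = [0, 1, 2, 3, 4, 5, 9, 10, 11, 12], T = [6, 7, 8, 13]
Cut edges: (5,6), (10,7), (12,13)

By max-flow min-cut theorem, max flow = min cut = 18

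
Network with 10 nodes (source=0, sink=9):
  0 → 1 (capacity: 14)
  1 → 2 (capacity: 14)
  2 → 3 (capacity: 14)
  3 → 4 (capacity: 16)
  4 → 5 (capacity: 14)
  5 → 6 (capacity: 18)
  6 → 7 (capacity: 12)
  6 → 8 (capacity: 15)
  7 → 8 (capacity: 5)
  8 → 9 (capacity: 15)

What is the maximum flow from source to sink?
Maximum flow = 14

Max flow: 14

Flow assignment:
  0 → 1: 14/14
  1 → 2: 14/14
  2 → 3: 14/14
  3 → 4: 14/16
  4 → 5: 14/14
  5 → 6: 14/18
  6 → 8: 14/15
  8 → 9: 14/15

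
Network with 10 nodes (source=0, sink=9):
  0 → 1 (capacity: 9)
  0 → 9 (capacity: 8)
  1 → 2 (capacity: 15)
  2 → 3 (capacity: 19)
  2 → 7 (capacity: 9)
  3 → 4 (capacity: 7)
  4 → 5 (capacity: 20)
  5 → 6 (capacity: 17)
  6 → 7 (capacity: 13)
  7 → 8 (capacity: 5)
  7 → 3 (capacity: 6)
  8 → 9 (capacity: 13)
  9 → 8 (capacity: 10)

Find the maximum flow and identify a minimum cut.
Max flow = 13, Min cut edges: (0,9), (7,8)

Maximum flow: 13
Minimum cut: (0,9), (7,8)
Partition: S = [0, 1, 2, 3, 4, 5, 6, 7], T = [8, 9]

Max-flow min-cut theorem verified: both equal 13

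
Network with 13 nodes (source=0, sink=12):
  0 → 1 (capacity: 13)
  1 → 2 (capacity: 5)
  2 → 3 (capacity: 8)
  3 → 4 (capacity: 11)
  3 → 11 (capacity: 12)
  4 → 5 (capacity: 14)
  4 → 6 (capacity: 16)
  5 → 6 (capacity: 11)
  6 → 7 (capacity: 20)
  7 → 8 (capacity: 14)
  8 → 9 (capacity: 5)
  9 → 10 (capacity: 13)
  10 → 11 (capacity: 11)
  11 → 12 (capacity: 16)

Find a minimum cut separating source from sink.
Min cut value = 5, edges: (1,2)

Min cut value: 5
Partition: S = [0, 1], T = [2, 3, 4, 5, 6, 7, 8, 9, 10, 11, 12]
Cut edges: (1,2)

By max-flow min-cut theorem, max flow = min cut = 5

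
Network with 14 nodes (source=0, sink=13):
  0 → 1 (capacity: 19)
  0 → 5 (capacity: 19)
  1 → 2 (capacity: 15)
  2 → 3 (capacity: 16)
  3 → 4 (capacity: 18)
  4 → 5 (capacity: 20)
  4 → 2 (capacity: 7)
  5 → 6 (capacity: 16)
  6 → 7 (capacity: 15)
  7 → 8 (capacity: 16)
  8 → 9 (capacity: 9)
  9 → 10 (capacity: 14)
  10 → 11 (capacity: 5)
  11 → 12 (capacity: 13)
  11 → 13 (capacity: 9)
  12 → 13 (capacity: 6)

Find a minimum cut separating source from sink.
Min cut value = 5, edges: (10,11)

Min cut value: 5
Partition: S = [0, 1, 2, 3, 4, 5, 6, 7, 8, 9, 10], T = [11, 12, 13]
Cut edges: (10,11)

By max-flow min-cut theorem, max flow = min cut = 5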